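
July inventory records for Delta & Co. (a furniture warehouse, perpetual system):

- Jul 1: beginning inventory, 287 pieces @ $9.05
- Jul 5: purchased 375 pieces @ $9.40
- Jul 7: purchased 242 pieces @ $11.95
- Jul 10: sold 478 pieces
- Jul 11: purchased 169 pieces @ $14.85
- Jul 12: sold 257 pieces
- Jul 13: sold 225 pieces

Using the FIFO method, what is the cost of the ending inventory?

Jul 10, 478 sold [FIFO — oldest first]: 287 @ $9.05 + 191 @ $9.40 = $4,392.75
Jul 12, 257 sold [FIFO — oldest first]: 184 @ $9.40 + 73 @ $11.95 = $2,601.95
Jul 13, 225 sold [FIFO — oldest first]: 169 @ $11.95 + 56 @ $14.85 = $2,851.15
Total COGS = $4,392.75 + $2,601.95 + $2,851.15 = $9,845.85
Ending inventory: 113 @ $14.85 = $1,678.05

Ending inventory = $1,678.05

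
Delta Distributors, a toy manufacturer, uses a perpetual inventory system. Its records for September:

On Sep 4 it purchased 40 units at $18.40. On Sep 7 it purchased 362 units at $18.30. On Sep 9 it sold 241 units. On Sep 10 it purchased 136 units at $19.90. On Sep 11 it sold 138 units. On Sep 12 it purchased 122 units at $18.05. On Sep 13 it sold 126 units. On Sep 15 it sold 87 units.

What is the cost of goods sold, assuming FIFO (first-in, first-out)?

Sep 9, 241 sold [FIFO — oldest first]: 40 @ $18.40 + 201 @ $18.30 = $4,414.30
Sep 11, 138 sold [FIFO — oldest first]: 138 @ $18.30 = $2,525.40
Sep 13, 126 sold [FIFO — oldest first]: 23 @ $18.30 + 103 @ $19.90 = $2,470.60
Sep 15, 87 sold [FIFO — oldest first]: 33 @ $19.90 + 54 @ $18.05 = $1,631.40
Total COGS = $4,414.30 + $2,525.40 + $2,470.60 + $1,631.40 = $11,041.70
Ending inventory: 68 @ $18.05 = $1,227.40
Check: goods available $12,269.10 = COGS $11,041.70 + ending $1,227.40

COGS = $11,041.70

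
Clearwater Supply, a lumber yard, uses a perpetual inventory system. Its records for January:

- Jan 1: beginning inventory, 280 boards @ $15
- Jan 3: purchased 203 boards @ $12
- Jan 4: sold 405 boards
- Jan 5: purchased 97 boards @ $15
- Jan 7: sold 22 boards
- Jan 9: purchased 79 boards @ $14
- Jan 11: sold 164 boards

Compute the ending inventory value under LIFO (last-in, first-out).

Ending inventory = $1,020

Jan 4, 405 sold [LIFO — newest first]: 203 @ $12 + 202 @ $15 = $5,466
Jan 7, 22 sold [LIFO — newest first]: 22 @ $15 = $330
Jan 11, 164 sold [LIFO — newest first]: 79 @ $14 + 75 @ $15 + 10 @ $15 = $2,381
Total COGS = $5,466 + $330 + $2,381 = $8,177
Ending inventory: 68 @ $15 = $1,020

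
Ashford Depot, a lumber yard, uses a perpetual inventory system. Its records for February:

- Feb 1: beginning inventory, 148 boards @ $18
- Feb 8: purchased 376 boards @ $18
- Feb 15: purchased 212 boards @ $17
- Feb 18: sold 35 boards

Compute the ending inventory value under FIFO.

Ending inventory = $12,406

Feb 18, 35 sold [FIFO — oldest first]: 35 @ $18 = $630
Ending inventory: 113 @ $18 + 376 @ $18 + 212 @ $17 = $12,406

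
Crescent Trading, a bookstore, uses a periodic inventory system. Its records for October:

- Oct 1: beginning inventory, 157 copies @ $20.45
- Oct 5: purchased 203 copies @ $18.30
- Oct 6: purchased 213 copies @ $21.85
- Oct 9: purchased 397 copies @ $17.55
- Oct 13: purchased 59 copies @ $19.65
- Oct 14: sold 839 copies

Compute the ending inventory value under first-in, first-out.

Oct 14, 839 sold [FIFO — oldest first]: 157 @ $20.45 + 203 @ $18.30 + 213 @ $21.85 + 266 @ $17.55 = $16,247.90
Ending inventory: 131 @ $17.55 + 59 @ $19.65 = $3,458.40
Check: goods available $19,706.30 = COGS $16,247.90 + ending $3,458.40

Ending inventory = $3,458.40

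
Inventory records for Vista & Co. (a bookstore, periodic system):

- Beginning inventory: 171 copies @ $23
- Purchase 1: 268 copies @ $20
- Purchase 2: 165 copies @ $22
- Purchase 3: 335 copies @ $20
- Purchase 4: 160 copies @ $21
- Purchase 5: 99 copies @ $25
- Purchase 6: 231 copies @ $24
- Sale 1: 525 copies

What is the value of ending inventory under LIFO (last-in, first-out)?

Ending inventory = $18,923

Sale 1 (525) [LIFO — newest first]: 231 @ $24 + 99 @ $25 + 160 @ $21 + 35 @ $20 = $12,079
Ending inventory: 171 @ $23 + 268 @ $20 + 165 @ $22 + 300 @ $20 = $18,923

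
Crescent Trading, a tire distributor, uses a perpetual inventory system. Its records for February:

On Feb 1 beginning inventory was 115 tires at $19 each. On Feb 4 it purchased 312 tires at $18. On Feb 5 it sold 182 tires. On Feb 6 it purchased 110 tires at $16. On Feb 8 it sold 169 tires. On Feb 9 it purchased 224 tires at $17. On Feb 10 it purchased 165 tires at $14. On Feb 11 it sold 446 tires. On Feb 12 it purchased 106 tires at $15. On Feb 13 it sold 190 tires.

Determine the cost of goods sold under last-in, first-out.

Feb 5, 182 sold [LIFO — newest first]: 182 @ $18 = $3,276
Feb 8, 169 sold [LIFO — newest first]: 110 @ $16 + 59 @ $18 = $2,822
Feb 11, 446 sold [LIFO — newest first]: 165 @ $14 + 224 @ $17 + 57 @ $18 = $7,144
Feb 13, 190 sold [LIFO — newest first]: 106 @ $15 + 14 @ $18 + 70 @ $19 = $3,172
Total COGS = $3,276 + $2,822 + $7,144 + $3,172 = $16,414
Ending inventory: 45 @ $19 = $855
Check: goods available $17,269 = COGS $16,414 + ending $855

COGS = $16,414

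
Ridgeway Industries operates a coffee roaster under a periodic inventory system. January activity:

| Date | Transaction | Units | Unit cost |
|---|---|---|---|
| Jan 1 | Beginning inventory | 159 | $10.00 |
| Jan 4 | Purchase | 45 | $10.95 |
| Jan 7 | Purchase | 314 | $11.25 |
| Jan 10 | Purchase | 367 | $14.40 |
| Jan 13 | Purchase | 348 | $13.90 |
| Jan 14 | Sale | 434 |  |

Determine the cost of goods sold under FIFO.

Jan 14, 434 sold [FIFO — oldest first]: 159 @ $10.00 + 45 @ $10.95 + 230 @ $11.25 = $4,670.25
Ending inventory: 84 @ $11.25 + 367 @ $14.40 + 348 @ $13.90 = $11,067.00
Check: goods available $15,737.25 = COGS $4,670.25 + ending $11,067.00

COGS = $4,670.25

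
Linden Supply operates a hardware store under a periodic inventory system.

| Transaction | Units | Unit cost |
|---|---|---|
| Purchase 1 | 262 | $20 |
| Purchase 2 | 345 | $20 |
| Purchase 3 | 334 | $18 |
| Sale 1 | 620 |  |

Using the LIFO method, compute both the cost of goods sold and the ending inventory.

Sale 1 (620) [LIFO — newest first]: 334 @ $18 + 286 @ $20 = $11,732
Ending inventory: 262 @ $20 + 59 @ $20 = $6,420

COGS = $11,732; ending inventory = $6,420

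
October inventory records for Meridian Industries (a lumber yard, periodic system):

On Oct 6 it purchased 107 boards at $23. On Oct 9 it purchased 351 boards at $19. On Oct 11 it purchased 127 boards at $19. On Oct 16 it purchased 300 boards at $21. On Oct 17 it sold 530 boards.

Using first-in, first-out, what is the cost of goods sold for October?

Oct 17, 530 sold [FIFO — oldest first]: 107 @ $23 + 351 @ $19 + 72 @ $19 = $10,498
Ending inventory: 55 @ $19 + 300 @ $21 = $7,345

COGS = $10,498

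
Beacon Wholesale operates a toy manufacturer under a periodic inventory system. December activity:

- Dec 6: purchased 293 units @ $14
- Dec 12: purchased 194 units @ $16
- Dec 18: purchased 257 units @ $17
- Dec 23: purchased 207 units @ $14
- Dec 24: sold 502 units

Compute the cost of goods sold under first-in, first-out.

Dec 24, 502 sold [FIFO — oldest first]: 293 @ $14 + 194 @ $16 + 15 @ $17 = $7,461
Ending inventory: 242 @ $17 + 207 @ $14 = $7,012

COGS = $7,461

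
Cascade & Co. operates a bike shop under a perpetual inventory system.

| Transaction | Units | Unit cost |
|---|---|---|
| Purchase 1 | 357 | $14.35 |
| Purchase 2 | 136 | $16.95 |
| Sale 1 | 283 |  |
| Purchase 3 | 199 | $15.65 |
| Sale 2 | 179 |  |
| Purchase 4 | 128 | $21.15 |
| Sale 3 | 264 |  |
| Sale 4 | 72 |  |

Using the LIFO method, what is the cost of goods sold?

COGS = $12,934.00

Sale 1 (283) [LIFO — newest first]: 136 @ $16.95 + 147 @ $14.35 = $4,414.65
Sale 2 (179) [LIFO — newest first]: 179 @ $15.65 = $2,801.35
Sale 3 (264) [LIFO — newest first]: 128 @ $21.15 + 20 @ $15.65 + 116 @ $14.35 = $4,684.80
Sale 4 (72) [LIFO — newest first]: 72 @ $14.35 = $1,033.20
Total COGS = $4,414.65 + $2,801.35 + $4,684.80 + $1,033.20 = $12,934.00
Ending inventory: 22 @ $14.35 = $315.70
Check: goods available $13,249.70 = COGS $12,934.00 + ending $315.70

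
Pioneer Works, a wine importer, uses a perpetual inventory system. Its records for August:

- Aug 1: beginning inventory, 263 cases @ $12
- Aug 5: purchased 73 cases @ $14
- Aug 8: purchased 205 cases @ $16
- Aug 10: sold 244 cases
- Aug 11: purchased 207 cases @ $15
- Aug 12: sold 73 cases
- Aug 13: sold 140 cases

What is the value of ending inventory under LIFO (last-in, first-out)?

Aug 10, 244 sold [LIFO — newest first]: 205 @ $16 + 39 @ $14 = $3,826
Aug 12, 73 sold [LIFO — newest first]: 73 @ $15 = $1,095
Aug 13, 140 sold [LIFO — newest first]: 134 @ $15 + 6 @ $14 = $2,094
Total COGS = $3,826 + $1,095 + $2,094 = $7,015
Ending inventory: 263 @ $12 + 28 @ $14 = $3,548
Check: goods available $10,563 = COGS $7,015 + ending $3,548

Ending inventory = $3,548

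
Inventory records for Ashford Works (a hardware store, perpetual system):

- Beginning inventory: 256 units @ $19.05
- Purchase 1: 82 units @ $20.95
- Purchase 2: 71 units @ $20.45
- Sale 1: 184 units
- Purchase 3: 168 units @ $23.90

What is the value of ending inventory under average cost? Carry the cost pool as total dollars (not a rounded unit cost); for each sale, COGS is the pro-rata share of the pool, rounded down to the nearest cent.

After Beginning: 256 on hand, pool $4,876.80 (≈ $19.0500 each)
After Purchase 1: 338 on hand, pool $6,594.70 (≈ $19.5109 each)
After Purchase 2: 409 on hand, pool $8,046.65 (≈ $19.6740 each)
Sale 1, sell 184: 184/409 × $8,046.65 → $3,620.00
After Purchase 3: 393 on hand, pool $8,441.85 (≈ $21.4805 each)
Ending inventory (cost pool remaining) = $8,441.85
Check: goods available $12,061.85 = COGS $3,620.00 + ending $8,441.85

Ending inventory = $8,441.85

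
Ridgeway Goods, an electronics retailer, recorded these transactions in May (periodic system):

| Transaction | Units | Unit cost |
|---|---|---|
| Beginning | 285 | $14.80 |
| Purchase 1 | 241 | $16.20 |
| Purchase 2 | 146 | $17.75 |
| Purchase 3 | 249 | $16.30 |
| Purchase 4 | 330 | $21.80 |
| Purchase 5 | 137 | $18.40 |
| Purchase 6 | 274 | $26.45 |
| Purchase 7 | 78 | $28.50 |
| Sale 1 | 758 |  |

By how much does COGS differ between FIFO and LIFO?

FIFO COGS: 285 @ $14.80 + 241 @ $16.20 + 146 @ $17.75 + 86 @ $16.30 = $12,115.50
LIFO COGS: 78 @ $28.50 + 274 @ $26.45 + 137 @ $18.40 + 269 @ $21.80 = $17,855.30
Difference = |$12,115.50 − $17,855.30| = $5,739.80

$5,739.80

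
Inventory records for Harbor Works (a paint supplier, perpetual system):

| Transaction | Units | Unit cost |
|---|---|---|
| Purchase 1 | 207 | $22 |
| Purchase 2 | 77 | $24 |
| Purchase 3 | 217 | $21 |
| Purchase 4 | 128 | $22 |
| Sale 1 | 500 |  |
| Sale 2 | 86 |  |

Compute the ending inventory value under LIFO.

Sale 1 (500) [LIFO — newest first]: 128 @ $22 + 217 @ $21 + 77 @ $24 + 78 @ $22 = $10,937
Sale 2 (86) [LIFO — newest first]: 86 @ $22 = $1,892
Total COGS = $10,937 + $1,892 = $12,829
Ending inventory: 43 @ $22 = $946
Check: goods available $13,775 = COGS $12,829 + ending $946

Ending inventory = $946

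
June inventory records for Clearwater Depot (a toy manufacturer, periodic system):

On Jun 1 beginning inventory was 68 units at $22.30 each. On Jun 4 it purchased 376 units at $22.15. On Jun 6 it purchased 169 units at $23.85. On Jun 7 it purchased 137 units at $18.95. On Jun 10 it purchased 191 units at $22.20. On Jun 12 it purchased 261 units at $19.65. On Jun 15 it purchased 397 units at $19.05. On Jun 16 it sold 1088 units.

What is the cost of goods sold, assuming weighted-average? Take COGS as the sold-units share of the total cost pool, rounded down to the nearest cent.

COGS = $22,728.44

Jun 16, sell 1088: 1088/1599 × $33,403.30 → $22,728.44
Ending inventory (cost pool remaining) = $10,674.86
Check: goods available $33,403.30 = COGS $22,728.44 + ending $10,674.86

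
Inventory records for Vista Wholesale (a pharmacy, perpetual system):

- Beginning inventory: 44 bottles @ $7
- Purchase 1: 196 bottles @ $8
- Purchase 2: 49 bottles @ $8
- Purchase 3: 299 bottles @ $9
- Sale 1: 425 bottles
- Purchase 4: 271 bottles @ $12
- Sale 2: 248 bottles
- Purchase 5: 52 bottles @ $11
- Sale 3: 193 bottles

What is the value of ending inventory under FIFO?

Ending inventory = $495

Sale 1 (425) [FIFO — oldest first]: 44 @ $7 + 196 @ $8 + 49 @ $8 + 136 @ $9 = $3,492
Sale 2 (248) [FIFO — oldest first]: 163 @ $9 + 85 @ $12 = $2,487
Sale 3 (193) [FIFO — oldest first]: 186 @ $12 + 7 @ $11 = $2,309
Total COGS = $3,492 + $2,487 + $2,309 = $8,288
Ending inventory: 45 @ $11 = $495
Check: goods available $8,783 = COGS $8,288 + ending $495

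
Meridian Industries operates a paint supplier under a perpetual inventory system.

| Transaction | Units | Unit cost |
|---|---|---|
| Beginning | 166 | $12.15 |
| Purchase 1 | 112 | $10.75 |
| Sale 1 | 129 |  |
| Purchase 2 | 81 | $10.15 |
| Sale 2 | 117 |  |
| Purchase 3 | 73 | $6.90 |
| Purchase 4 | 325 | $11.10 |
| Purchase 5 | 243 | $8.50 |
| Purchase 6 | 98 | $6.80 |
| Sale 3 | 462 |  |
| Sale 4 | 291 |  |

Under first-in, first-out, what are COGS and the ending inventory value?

COGS = $10,211.25; ending inventory = $674.90

Sale 1 (129) [FIFO — oldest first]: 129 @ $12.15 = $1,567.35
Sale 2 (117) [FIFO — oldest first]: 37 @ $12.15 + 80 @ $10.75 = $1,309.55
Sale 3 (462) [FIFO — oldest first]: 32 @ $10.75 + 81 @ $10.15 + 73 @ $6.90 + 276 @ $11.10 = $4,733.45
Sale 4 (291) [FIFO — oldest first]: 49 @ $11.10 + 242 @ $8.50 = $2,600.90
Total COGS = $1,567.35 + $1,309.55 + $4,733.45 + $2,600.90 = $10,211.25
Ending inventory: 1 @ $8.50 + 98 @ $6.80 = $674.90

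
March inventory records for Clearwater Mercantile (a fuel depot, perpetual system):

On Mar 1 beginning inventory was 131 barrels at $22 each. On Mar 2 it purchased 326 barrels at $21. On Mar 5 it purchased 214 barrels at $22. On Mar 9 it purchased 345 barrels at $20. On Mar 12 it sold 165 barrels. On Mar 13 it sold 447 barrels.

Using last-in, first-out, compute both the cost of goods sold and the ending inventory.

COGS = $12,721; ending inventory = $8,615

Mar 12, 165 sold [LIFO — newest first]: 165 @ $20 = $3,300
Mar 13, 447 sold [LIFO — newest first]: 180 @ $20 + 214 @ $22 + 53 @ $21 = $9,421
Total COGS = $3,300 + $9,421 = $12,721
Ending inventory: 131 @ $22 + 273 @ $21 = $8,615
Check: goods available $21,336 = COGS $12,721 + ending $8,615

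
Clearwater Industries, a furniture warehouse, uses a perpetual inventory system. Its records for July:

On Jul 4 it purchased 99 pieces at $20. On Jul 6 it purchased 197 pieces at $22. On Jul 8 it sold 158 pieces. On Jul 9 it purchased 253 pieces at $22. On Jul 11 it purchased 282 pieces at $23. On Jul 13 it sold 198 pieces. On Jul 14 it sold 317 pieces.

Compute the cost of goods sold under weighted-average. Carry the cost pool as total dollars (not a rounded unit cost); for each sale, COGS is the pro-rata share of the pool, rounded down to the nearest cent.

COGS = $14,845.46

After Jul 4: 99 on hand, pool $1,980.00 (≈ $20.0000 each)
After Jul 6: 296 on hand, pool $6,314.00 (≈ $21.3311 each)
Jul 8, sell 158: 158/296 × $6,314.00 → $3,370.31
After Jul 9: 391 on hand, pool $8,509.69 (≈ $21.7639 each)
After Jul 11: 673 on hand, pool $14,995.69 (≈ $22.2819 each)
Jul 13, sell 198: 198/673 × $14,995.69 → $4,411.80
Jul 14, sell 317: 317/475 × $10,583.89 → $7,063.35
Total COGS = $3,370.31 + $4,411.80 + $7,063.35 = $14,845.46
Ending inventory (cost pool remaining) = $3,520.54
Check: goods available $18,366.00 = COGS $14,845.46 + ending $3,520.54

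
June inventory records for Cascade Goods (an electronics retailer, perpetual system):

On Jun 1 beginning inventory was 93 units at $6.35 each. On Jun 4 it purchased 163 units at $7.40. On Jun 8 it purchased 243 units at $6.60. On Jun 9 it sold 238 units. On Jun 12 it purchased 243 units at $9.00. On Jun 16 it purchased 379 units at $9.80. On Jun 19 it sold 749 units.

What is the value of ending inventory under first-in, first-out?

Ending inventory = $1,313.20

Jun 9, 238 sold [FIFO — oldest first]: 93 @ $6.35 + 145 @ $7.40 = $1,663.55
Jun 19, 749 sold [FIFO — oldest first]: 18 @ $7.40 + 243 @ $6.60 + 243 @ $9.00 + 245 @ $9.80 = $6,325.00
Total COGS = $1,663.55 + $6,325.00 = $7,988.55
Ending inventory: 134 @ $9.80 = $1,313.20
Check: goods available $9,301.75 = COGS $7,988.55 + ending $1,313.20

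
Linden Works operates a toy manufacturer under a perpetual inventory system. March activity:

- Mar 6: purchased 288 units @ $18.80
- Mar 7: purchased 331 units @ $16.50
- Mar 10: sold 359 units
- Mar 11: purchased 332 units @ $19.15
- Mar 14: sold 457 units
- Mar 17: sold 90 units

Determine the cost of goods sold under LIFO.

COGS = $16,387.70

Mar 10, 359 sold [LIFO — newest first]: 331 @ $16.50 + 28 @ $18.80 = $5,987.90
Mar 14, 457 sold [LIFO — newest first]: 332 @ $19.15 + 125 @ $18.80 = $8,707.80
Mar 17, 90 sold [LIFO — newest first]: 90 @ $18.80 = $1,692.00
Total COGS = $5,987.90 + $8,707.80 + $1,692.00 = $16,387.70
Ending inventory: 45 @ $18.80 = $846.00
Check: goods available $17,233.70 = COGS $16,387.70 + ending $846.00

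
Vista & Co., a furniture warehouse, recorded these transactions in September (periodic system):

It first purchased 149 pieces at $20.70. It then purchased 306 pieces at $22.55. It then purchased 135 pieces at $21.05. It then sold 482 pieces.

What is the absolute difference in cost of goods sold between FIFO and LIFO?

FIFO COGS: 149 @ $20.70 + 306 @ $22.55 + 27 @ $21.05 = $10,552.95
LIFO COGS: 135 @ $21.05 + 306 @ $22.55 + 41 @ $20.70 = $10,590.75
Difference = |$10,552.95 − $10,590.75| = $37.80

$37.80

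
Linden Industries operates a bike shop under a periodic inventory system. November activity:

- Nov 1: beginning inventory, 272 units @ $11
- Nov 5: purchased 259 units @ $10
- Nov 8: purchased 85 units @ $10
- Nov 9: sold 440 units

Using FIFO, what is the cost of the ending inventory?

Ending inventory = $1,760

Nov 9, 440 sold [FIFO — oldest first]: 272 @ $11 + 168 @ $10 = $4,672
Ending inventory: 91 @ $10 + 85 @ $10 = $1,760
Check: goods available $6,432 = COGS $4,672 + ending $1,760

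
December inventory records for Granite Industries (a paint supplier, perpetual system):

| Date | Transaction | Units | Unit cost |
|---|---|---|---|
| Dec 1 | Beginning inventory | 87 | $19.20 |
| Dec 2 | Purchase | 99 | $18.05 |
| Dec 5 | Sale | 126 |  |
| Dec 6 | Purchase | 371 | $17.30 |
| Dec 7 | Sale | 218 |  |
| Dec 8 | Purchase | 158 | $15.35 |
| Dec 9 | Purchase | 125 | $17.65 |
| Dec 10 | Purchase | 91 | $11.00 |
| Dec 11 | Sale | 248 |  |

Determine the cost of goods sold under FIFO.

COGS = $10,412.90

Dec 5, 126 sold [FIFO — oldest first]: 87 @ $19.20 + 39 @ $18.05 = $2,374.35
Dec 7, 218 sold [FIFO — oldest first]: 60 @ $18.05 + 158 @ $17.30 = $3,816.40
Dec 11, 248 sold [FIFO — oldest first]: 213 @ $17.30 + 35 @ $15.35 = $4,222.15
Total COGS = $2,374.35 + $3,816.40 + $4,222.15 = $10,412.90
Ending inventory: 123 @ $15.35 + 125 @ $17.65 + 91 @ $11.00 = $5,095.30
Check: goods available $15,508.20 = COGS $10,412.90 + ending $5,095.30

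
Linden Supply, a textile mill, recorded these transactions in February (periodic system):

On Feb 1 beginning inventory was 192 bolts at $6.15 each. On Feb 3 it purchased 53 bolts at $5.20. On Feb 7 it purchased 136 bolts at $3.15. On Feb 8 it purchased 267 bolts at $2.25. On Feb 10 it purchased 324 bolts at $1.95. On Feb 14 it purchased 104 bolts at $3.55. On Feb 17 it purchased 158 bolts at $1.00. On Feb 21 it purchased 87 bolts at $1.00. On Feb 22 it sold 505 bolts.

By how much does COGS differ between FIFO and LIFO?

$1,245.40

FIFO COGS: 192 @ $6.15 + 53 @ $5.20 + 136 @ $3.15 + 124 @ $2.25 = $2,163.80
LIFO COGS: 87 @ $1.00 + 158 @ $1.00 + 104 @ $3.55 + 156 @ $1.95 = $918.40
Difference = |$2,163.80 − $918.40| = $1,245.40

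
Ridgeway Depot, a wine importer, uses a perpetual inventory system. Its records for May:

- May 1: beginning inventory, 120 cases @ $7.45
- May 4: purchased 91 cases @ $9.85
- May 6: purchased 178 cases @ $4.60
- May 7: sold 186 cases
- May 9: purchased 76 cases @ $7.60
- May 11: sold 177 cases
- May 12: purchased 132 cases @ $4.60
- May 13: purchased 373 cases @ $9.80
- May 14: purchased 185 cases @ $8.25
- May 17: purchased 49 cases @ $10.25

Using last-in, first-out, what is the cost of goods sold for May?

COGS = $2,426.85

May 7, 186 sold [LIFO — newest first]: 178 @ $4.60 + 8 @ $9.85 = $897.60
May 11, 177 sold [LIFO — newest first]: 76 @ $7.60 + 83 @ $9.85 + 18 @ $7.45 = $1,529.25
Total COGS = $897.60 + $1,529.25 = $2,426.85
Ending inventory: 102 @ $7.45 + 132 @ $4.60 + 373 @ $9.80 + 185 @ $8.25 + 49 @ $10.25 = $7,051.00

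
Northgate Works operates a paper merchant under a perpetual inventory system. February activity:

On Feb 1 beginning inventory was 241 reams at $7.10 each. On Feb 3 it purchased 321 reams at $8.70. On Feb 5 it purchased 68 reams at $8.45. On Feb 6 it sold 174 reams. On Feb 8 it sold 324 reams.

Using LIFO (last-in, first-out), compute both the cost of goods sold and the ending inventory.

COGS = $4,141.20; ending inventory = $937.20

Feb 6, 174 sold [LIFO — newest first]: 68 @ $8.45 + 106 @ $8.70 = $1,496.80
Feb 8, 324 sold [LIFO — newest first]: 215 @ $8.70 + 109 @ $7.10 = $2,644.40
Total COGS = $1,496.80 + $2,644.40 = $4,141.20
Ending inventory: 132 @ $7.10 = $937.20
Check: goods available $5,078.40 = COGS $4,141.20 + ending $937.20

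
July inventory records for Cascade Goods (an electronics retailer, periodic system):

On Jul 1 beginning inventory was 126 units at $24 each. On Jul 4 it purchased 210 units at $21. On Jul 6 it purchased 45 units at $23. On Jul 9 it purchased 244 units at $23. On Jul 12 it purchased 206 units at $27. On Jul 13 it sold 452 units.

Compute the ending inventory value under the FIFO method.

Jul 13, 452 sold [FIFO — oldest first]: 126 @ $24 + 210 @ $21 + 45 @ $23 + 71 @ $23 = $10,102
Ending inventory: 173 @ $23 + 206 @ $27 = $9,541
Check: goods available $19,643 = COGS $10,102 + ending $9,541

Ending inventory = $9,541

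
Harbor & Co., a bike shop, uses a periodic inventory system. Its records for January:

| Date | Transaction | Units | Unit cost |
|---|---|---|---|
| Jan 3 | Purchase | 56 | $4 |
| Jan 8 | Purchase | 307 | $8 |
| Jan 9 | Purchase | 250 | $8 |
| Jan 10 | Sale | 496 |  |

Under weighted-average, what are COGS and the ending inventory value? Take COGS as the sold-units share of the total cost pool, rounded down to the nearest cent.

Jan 10, sell 496: 496/613 × $4,680.00 → $3,786.75
Ending inventory (cost pool remaining) = $893.25
Check: goods available $4,680.00 = COGS $3,786.75 + ending $893.25

COGS = $3,786.75; ending inventory = $893.25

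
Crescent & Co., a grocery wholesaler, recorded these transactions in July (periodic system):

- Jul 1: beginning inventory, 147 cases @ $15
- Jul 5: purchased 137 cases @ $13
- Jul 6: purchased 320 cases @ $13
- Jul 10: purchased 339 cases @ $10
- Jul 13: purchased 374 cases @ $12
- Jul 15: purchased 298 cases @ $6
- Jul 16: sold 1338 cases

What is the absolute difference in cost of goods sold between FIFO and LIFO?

$2,233

FIFO COGS: 147 @ $15 + 137 @ $13 + 320 @ $13 + 339 @ $10 + 374 @ $12 + 21 @ $6 = $16,150
LIFO COGS: 298 @ $6 + 374 @ $12 + 339 @ $10 + 320 @ $13 + 7 @ $13 = $13,917
Difference = |$16,150 − $13,917| = $2,233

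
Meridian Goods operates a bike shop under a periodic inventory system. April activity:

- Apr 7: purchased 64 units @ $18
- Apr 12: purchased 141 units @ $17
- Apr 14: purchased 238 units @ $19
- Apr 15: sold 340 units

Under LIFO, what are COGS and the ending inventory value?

COGS = $6,256; ending inventory = $1,815

Apr 15, 340 sold [LIFO — newest first]: 238 @ $19 + 102 @ $17 = $6,256
Ending inventory: 64 @ $18 + 39 @ $17 = $1,815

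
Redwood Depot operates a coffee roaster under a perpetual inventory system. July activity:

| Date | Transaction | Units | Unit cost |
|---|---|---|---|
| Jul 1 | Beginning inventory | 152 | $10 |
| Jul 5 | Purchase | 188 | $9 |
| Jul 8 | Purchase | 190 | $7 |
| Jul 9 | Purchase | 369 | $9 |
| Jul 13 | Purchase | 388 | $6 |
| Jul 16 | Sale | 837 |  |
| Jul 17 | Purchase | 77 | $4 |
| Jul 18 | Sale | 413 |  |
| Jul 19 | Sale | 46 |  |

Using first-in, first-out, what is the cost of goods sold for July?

COGS = $10,227

Jul 16, 837 sold [FIFO — oldest first]: 152 @ $10 + 188 @ $9 + 190 @ $7 + 307 @ $9 = $7,305
Jul 18, 413 sold [FIFO — oldest first]: 62 @ $9 + 351 @ $6 = $2,664
Jul 19, 46 sold [FIFO — oldest first]: 37 @ $6 + 9 @ $4 = $258
Total COGS = $7,305 + $2,664 + $258 = $10,227
Ending inventory: 68 @ $4 = $272
Check: goods available $10,499 = COGS $10,227 + ending $272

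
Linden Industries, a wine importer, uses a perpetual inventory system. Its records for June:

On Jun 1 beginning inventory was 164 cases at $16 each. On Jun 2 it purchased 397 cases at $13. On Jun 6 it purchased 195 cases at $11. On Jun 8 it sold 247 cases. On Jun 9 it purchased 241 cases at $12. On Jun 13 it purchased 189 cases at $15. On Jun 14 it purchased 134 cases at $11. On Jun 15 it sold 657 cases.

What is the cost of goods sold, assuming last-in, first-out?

Jun 8, 247 sold [LIFO — newest first]: 195 @ $11 + 52 @ $13 = $2,821
Jun 15, 657 sold [LIFO — newest first]: 134 @ $11 + 189 @ $15 + 241 @ $12 + 93 @ $13 = $8,410
Total COGS = $2,821 + $8,410 = $11,231
Ending inventory: 164 @ $16 + 252 @ $13 = $5,900
Check: goods available $17,131 = COGS $11,231 + ending $5,900

COGS = $11,231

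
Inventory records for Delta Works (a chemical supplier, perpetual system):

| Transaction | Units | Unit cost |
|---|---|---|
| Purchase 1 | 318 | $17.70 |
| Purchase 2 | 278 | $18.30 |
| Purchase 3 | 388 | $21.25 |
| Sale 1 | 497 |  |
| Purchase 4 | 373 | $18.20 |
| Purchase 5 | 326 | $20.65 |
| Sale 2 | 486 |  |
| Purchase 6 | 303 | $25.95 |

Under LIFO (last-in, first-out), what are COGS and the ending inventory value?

Sale 1 (497) [LIFO — newest first]: 388 @ $21.25 + 109 @ $18.30 = $10,239.70
Sale 2 (486) [LIFO — newest first]: 326 @ $20.65 + 160 @ $18.20 = $9,643.90
Total COGS = $10,239.70 + $9,643.90 = $19,883.60
Ending inventory: 318 @ $17.70 + 169 @ $18.30 + 213 @ $18.20 + 303 @ $25.95 = $20,460.75
Check: goods available $40,344.35 = COGS $19,883.60 + ending $20,460.75

COGS = $19,883.60; ending inventory = $20,460.75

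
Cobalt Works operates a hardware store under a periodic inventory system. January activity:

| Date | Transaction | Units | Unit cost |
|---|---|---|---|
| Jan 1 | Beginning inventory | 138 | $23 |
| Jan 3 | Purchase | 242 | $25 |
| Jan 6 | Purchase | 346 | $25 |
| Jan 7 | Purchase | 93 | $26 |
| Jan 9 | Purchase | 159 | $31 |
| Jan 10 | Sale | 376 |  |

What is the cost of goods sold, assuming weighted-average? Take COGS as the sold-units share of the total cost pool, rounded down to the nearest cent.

Jan 10, sell 376: 376/978 × $25,221.00 → $9,696.41
Ending inventory (cost pool remaining) = $15,524.59
Check: goods available $25,221.00 = COGS $9,696.41 + ending $15,524.59

COGS = $9,696.41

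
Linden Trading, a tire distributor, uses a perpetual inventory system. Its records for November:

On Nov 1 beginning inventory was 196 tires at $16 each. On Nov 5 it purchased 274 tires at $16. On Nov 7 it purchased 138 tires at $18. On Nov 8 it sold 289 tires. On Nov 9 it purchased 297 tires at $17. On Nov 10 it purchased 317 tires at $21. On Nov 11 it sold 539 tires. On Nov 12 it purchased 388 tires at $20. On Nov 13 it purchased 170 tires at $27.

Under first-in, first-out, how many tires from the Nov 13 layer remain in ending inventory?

Nov 8, 289 sold [FIFO — oldest first]: 196 @ $16 + 93 @ $16 = $4,624
Nov 11, 539 sold [FIFO — oldest first]: 181 @ $16 + 138 @ $18 + 220 @ $17 = $9,120
Total COGS = $4,624 + $9,120 = $13,744
Ending inventory: 77 @ $17 + 317 @ $21 + 388 @ $20 + 170 @ $27 = $20,316
Check: goods available $34,060 = COGS $13,744 + ending $20,316

170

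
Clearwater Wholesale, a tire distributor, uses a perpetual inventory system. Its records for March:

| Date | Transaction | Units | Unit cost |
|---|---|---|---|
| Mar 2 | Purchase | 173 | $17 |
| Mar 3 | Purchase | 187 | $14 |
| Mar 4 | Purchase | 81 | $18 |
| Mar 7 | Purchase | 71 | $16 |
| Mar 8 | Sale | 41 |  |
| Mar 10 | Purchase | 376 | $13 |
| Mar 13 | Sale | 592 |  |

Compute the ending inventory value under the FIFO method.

Mar 8, 41 sold [FIFO — oldest first]: 41 @ $17 = $697
Mar 13, 592 sold [FIFO — oldest first]: 132 @ $17 + 187 @ $14 + 81 @ $18 + 71 @ $16 + 121 @ $13 = $9,029
Total COGS = $697 + $9,029 = $9,726
Ending inventory: 255 @ $13 = $3,315
Check: goods available $13,041 = COGS $9,726 + ending $3,315

Ending inventory = $3,315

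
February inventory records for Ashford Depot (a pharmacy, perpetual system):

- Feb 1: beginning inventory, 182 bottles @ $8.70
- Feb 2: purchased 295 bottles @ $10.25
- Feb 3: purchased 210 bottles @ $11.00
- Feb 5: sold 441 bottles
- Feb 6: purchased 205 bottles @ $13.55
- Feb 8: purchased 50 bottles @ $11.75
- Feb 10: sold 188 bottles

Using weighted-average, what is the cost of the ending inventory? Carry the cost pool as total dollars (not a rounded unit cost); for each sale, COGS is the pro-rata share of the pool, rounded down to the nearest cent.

After Feb 1: 182 on hand, pool $1,583.40 (≈ $8.7000 each)
After Feb 2: 477 on hand, pool $4,607.15 (≈ $9.6586 each)
After Feb 3: 687 on hand, pool $6,917.15 (≈ $10.0686 each)
Feb 5, sell 441: 441/687 × $6,917.15 → $4,440.26
After Feb 6: 451 on hand, pool $5,254.64 (≈ $11.6511 each)
After Feb 8: 501 on hand, pool $5,842.14 (≈ $11.6610 each)
Feb 10, sell 188: 188/501 × $5,842.14 → $2,192.26
Total COGS = $4,440.26 + $2,192.26 = $6,632.52
Ending inventory (cost pool remaining) = $3,649.88
Check: goods available $10,282.40 = COGS $6,632.52 + ending $3,649.88

Ending inventory = $3,649.88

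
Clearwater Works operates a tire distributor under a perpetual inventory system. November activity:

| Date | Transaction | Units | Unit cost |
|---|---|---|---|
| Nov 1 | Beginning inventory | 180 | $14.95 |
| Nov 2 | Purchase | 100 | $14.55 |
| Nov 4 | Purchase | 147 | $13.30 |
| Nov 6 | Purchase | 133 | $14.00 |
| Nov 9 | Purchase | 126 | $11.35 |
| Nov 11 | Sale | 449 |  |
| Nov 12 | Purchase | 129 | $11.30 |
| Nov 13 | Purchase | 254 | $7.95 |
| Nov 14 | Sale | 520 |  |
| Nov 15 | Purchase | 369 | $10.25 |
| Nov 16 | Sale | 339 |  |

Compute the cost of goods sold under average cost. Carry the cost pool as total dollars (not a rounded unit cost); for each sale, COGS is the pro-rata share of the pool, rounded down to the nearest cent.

After Nov 1: 180 on hand, pool $2,691.00 (≈ $14.9500 each)
After Nov 2: 280 on hand, pool $4,146.00 (≈ $14.8071 each)
After Nov 4: 427 on hand, pool $6,101.10 (≈ $14.2883 each)
After Nov 6: 560 on hand, pool $7,963.10 (≈ $14.2198 each)
After Nov 9: 686 on hand, pool $9,393.20 (≈ $13.6927 each)
Nov 11, sell 449: 449/686 × $9,393.20 → $6,148.02
After Nov 12: 366 on hand, pool $4,702.88 (≈ $12.8494 each)
After Nov 13: 620 on hand, pool $6,722.18 (≈ $10.8422 each)
Nov 14, sell 520: 520/620 × $6,722.18 → $5,637.95
After Nov 15: 469 on hand, pool $4,866.48 (≈ $10.3763 each)
Nov 16, sell 339: 339/469 × $4,866.48 → $3,517.56
Total COGS = $6,148.02 + $5,637.95 + $3,517.56 = $15,303.53
Ending inventory (cost pool remaining) = $1,348.92

COGS = $15,303.53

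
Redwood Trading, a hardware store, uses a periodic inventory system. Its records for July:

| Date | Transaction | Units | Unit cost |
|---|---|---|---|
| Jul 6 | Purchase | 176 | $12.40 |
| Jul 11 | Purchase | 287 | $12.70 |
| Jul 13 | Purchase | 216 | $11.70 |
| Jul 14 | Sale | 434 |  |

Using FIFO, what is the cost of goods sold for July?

COGS = $5,459.00

Jul 14, 434 sold [FIFO — oldest first]: 176 @ $12.40 + 258 @ $12.70 = $5,459.00
Ending inventory: 29 @ $12.70 + 216 @ $11.70 = $2,895.50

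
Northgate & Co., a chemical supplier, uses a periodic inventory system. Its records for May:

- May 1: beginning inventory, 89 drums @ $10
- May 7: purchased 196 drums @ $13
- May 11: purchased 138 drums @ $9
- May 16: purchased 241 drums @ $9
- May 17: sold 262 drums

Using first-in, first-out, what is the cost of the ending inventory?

Ending inventory = $3,710

May 17, 262 sold [FIFO — oldest first]: 89 @ $10 + 173 @ $13 = $3,139
Ending inventory: 23 @ $13 + 138 @ $9 + 241 @ $9 = $3,710
Check: goods available $6,849 = COGS $3,139 + ending $3,710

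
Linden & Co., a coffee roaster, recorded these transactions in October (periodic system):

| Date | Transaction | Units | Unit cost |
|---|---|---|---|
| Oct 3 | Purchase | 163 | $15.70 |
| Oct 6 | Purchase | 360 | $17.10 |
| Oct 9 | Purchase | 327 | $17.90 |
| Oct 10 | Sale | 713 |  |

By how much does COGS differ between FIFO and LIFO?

$301.40

FIFO COGS: 163 @ $15.70 + 360 @ $17.10 + 190 @ $17.90 = $12,116.10
LIFO COGS: 327 @ $17.90 + 360 @ $17.10 + 26 @ $15.70 = $12,417.50
Difference = |$12,116.10 − $12,417.50| = $301.40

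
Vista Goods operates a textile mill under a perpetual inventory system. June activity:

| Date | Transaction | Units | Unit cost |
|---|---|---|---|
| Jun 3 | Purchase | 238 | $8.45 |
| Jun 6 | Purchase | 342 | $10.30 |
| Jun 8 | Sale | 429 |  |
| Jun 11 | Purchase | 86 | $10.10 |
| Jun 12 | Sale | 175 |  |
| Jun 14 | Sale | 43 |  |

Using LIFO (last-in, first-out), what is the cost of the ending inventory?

Ending inventory = $160.55

Jun 8, 429 sold [LIFO — newest first]: 342 @ $10.30 + 87 @ $8.45 = $4,257.75
Jun 12, 175 sold [LIFO — newest first]: 86 @ $10.10 + 89 @ $8.45 = $1,620.65
Jun 14, 43 sold [LIFO — newest first]: 43 @ $8.45 = $363.35
Total COGS = $4,257.75 + $1,620.65 + $363.35 = $6,241.75
Ending inventory: 19 @ $8.45 = $160.55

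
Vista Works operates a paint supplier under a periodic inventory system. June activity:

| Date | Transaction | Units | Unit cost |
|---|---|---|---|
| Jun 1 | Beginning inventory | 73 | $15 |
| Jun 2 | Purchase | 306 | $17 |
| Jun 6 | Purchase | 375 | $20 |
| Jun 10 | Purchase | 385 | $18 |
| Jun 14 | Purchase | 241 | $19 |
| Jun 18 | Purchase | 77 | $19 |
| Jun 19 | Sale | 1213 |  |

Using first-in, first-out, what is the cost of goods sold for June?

Jun 19, 1213 sold [FIFO — oldest first]: 73 @ $15 + 306 @ $17 + 375 @ $20 + 385 @ $18 + 74 @ $19 = $22,133
Ending inventory: 167 @ $19 + 77 @ $19 = $4,636

COGS = $22,133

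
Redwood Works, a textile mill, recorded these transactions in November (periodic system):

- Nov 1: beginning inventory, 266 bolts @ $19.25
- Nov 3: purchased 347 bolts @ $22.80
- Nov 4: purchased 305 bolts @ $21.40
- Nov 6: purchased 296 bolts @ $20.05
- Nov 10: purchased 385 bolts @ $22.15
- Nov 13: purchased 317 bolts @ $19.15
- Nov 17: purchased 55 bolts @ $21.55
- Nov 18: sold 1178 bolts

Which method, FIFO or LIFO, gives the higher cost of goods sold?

FIFO COGS: 266 @ $19.25 + 347 @ $22.80 + 305 @ $21.40 + 260 @ $20.05 = $24,772.10
LIFO COGS: 55 @ $21.55 + 317 @ $19.15 + 385 @ $22.15 + 296 @ $20.05 + 125 @ $21.40 = $24,393.35

FIFO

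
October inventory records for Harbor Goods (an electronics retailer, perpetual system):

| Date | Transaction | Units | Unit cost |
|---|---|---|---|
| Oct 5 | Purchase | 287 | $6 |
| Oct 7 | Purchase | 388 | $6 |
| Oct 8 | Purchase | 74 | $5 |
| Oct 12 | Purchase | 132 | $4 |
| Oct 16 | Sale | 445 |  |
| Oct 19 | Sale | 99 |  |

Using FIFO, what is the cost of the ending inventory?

Oct 16, 445 sold [FIFO — oldest first]: 287 @ $6 + 158 @ $6 = $2,670
Oct 19, 99 sold [FIFO — oldest first]: 99 @ $6 = $594
Total COGS = $2,670 + $594 = $3,264
Ending inventory: 131 @ $6 + 74 @ $5 + 132 @ $4 = $1,684
Check: goods available $4,948 = COGS $3,264 + ending $1,684

Ending inventory = $1,684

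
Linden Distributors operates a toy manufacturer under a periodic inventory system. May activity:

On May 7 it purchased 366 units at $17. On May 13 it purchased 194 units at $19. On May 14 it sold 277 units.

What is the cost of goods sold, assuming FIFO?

May 14, 277 sold [FIFO — oldest first]: 277 @ $17 = $4,709
Ending inventory: 89 @ $17 + 194 @ $19 = $5,199

COGS = $4,709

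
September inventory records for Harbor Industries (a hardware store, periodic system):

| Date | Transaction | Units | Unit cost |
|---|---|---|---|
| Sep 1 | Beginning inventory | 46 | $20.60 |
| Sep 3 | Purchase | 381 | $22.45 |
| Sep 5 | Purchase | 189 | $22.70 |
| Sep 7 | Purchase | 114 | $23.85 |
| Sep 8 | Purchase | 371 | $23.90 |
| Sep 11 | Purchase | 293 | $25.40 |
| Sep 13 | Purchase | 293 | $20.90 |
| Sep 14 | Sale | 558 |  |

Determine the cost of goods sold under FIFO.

COGS = $12,474.75

Sep 14, 558 sold [FIFO — oldest first]: 46 @ $20.60 + 381 @ $22.45 + 131 @ $22.70 = $12,474.75
Ending inventory: 58 @ $22.70 + 114 @ $23.85 + 371 @ $23.90 + 293 @ $25.40 + 293 @ $20.90 = $26,468.30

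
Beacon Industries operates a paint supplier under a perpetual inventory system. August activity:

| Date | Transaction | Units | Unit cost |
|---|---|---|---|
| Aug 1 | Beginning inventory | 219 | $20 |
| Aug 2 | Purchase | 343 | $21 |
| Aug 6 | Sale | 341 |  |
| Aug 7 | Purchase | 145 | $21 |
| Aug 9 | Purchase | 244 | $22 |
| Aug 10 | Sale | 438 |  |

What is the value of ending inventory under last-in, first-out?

Aug 6, 341 sold [LIFO — newest first]: 341 @ $21 = $7,161
Aug 10, 438 sold [LIFO — newest first]: 244 @ $22 + 145 @ $21 + 2 @ $21 + 47 @ $20 = $9,395
Total COGS = $7,161 + $9,395 = $16,556
Ending inventory: 172 @ $20 = $3,440
Check: goods available $19,996 = COGS $16,556 + ending $3,440

Ending inventory = $3,440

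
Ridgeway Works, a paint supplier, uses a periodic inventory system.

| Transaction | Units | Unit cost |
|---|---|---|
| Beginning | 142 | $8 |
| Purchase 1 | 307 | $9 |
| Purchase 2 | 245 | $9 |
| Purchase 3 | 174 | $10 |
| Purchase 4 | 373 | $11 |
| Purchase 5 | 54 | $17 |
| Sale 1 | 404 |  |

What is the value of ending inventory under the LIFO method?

Ending inventory = $8,097

Sale 1 (404) [LIFO — newest first]: 54 @ $17 + 350 @ $11 = $4,768
Ending inventory: 142 @ $8 + 307 @ $9 + 245 @ $9 + 174 @ $10 + 23 @ $11 = $8,097
Check: goods available $12,865 = COGS $4,768 + ending $8,097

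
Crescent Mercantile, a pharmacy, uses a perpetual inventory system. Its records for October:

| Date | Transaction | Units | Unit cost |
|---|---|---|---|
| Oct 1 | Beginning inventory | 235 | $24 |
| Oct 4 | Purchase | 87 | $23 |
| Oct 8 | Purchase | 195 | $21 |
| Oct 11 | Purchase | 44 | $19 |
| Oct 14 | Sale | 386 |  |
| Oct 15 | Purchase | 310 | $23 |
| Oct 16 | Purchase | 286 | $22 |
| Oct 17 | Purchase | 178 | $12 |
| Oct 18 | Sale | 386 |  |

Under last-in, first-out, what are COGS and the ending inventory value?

COGS = $15,084; ending inventory = $13,046

Oct 14, 386 sold [LIFO — newest first]: 44 @ $19 + 195 @ $21 + 87 @ $23 + 60 @ $24 = $8,372
Oct 18, 386 sold [LIFO — newest first]: 178 @ $12 + 208 @ $22 = $6,712
Total COGS = $8,372 + $6,712 = $15,084
Ending inventory: 175 @ $24 + 310 @ $23 + 78 @ $22 = $13,046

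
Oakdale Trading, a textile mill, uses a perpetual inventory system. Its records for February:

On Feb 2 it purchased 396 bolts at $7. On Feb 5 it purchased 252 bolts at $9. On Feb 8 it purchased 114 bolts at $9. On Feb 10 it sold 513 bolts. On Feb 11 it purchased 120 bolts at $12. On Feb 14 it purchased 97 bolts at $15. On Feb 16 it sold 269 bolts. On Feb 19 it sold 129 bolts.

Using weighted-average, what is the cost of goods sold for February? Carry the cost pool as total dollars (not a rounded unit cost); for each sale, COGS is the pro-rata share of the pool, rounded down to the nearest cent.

After Feb 2: 396 on hand, pool $2,772.00 (≈ $7.0000 each)
After Feb 5: 648 on hand, pool $5,040.00 (≈ $7.7778 each)
After Feb 8: 762 on hand, pool $6,066.00 (≈ $7.9606 each)
Feb 10, sell 513: 513/762 × $6,066.00 → $4,083.80
After Feb 11: 369 on hand, pool $3,422.20 (≈ $9.2743 each)
After Feb 14: 466 on hand, pool $4,877.20 (≈ $10.4661 each)
Feb 16, sell 269: 269/466 × $4,877.20 → $2,815.37
Feb 19, sell 129: 129/197 × $2,061.83 → $1,350.13
Total COGS = $4,083.80 + $2,815.37 + $1,350.13 = $8,249.30
Ending inventory (cost pool remaining) = $711.70

COGS = $8,249.30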